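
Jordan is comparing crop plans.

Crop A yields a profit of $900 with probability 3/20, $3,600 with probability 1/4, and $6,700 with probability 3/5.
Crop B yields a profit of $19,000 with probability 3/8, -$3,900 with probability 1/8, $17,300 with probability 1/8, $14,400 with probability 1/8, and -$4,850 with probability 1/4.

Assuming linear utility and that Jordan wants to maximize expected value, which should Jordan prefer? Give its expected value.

Crop B ($9,387.50)

Crop A = 3/20 × 900 + 1/4 × 3600 + 3/5 × 6700 = 135 + 900 + 4020 = 5055
Crop B = 3/8 × 19000 + 1/8 × (-3900) + 1/8 × 17300 + 1/8 × 14400 + 1/4 × (-4850) = 7125 − 487.5 + 2162.5 + 1800 − 1212.5 = 9387.5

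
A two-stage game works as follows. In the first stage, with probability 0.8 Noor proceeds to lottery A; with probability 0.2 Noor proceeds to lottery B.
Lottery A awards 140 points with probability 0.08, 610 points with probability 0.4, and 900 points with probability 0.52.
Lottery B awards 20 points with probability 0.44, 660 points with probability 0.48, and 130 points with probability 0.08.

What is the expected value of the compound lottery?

645.76 points

EV(A) = 0.08 × 140 + 0.4 × 610 + 0.52 × 900 = 11.2 + 244 + 468 = 723.2
EV(B) = 0.44 × 20 + 0.48 × 660 + 0.08 × 130 = 8.8 + 316.8 + 10.4 = 336
Overall = 0.8 × 723.2 + 0.2 × 336 = 578.56 + 67.2 = 645.76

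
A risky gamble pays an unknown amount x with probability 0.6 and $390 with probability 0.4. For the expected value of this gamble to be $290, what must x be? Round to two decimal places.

0.6·x + 0.4·390 = 290
0.6·x = 290 − 156 = 134
x = 134 / 0.6 = 223.3333

x = $223.33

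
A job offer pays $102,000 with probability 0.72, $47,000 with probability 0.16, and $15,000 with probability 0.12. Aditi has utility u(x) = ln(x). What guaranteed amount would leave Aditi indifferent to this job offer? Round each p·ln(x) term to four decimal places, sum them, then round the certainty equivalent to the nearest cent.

E[u] = 0.72·ln(102000) + 0.16·ln(47000) + 0.12·ln(15000) = 8.3036 + 1.7213 + 1.1539 = 11.1788
CE = e^11.1788 ≈ 71596.39

$71,596.39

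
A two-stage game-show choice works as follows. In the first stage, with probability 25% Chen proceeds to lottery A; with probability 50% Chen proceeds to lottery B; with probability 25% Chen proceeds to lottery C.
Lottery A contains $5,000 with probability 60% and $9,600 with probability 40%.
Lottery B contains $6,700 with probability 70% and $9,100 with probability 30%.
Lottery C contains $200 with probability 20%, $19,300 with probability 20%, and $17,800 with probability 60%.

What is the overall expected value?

$9,065

EV(A) = 0.6 × 5000 + 0.4 × 9600 = 3000 + 3840 = 6840
EV(B) = 0.7 × 6700 + 0.3 × 9100 = 4690 + 2730 = 7420
EV(C) = 0.2 × 200 + 0.2 × 19300 + 0.6 × 17800 = 40 + 3860 + 10680 = 14580
Overall = 0.25 × 6840 + 0.5 × 7420 + 0.25 × 14580 = 1710 + 3710 + 3645 = 9065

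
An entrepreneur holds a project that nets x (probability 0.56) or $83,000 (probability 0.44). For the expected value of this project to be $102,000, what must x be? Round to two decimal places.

0.56·x + 0.44·83000 = 102000
0.56·x = 102000 − 36520 = 65480
x = 65480 / 0.56 = 116928.5714

x = $116,928.57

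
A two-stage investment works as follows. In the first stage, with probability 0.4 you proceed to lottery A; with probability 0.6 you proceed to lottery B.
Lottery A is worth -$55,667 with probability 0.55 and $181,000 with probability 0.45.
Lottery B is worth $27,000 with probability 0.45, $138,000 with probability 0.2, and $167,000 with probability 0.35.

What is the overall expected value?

$79,253.26

EV(A) = 0.55 × (-55667) + 0.45 × 181000 = -30616.85 + 81450 = 50833.15
EV(B) = 0.45 × 27000 + 0.2 × 138000 + 0.35 × 167000 = 12150 + 27600 + 58450 = 98200
Overall = 0.4 × 50833.15 + 0.6 × 98200 = 20333.26 + 58920 = 79253.26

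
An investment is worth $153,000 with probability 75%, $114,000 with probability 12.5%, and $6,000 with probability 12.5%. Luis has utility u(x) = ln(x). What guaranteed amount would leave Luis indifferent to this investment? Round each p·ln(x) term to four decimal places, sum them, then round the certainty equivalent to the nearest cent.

$98,370.87

E[u] = 0.75·ln(153000) + 0.125·ln(114000) + 0.125·ln(6000) = 8.9536 + 1.4555 + 1.0874 = 11.4965
CE = e^11.4965 ≈ 98370.87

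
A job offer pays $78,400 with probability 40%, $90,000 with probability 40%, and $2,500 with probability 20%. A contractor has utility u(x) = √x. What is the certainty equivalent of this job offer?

E[u] = 0.4·√78400 + 0.4·√90000 + 0.2·√2500 = 0.4·280 + 0.4·300 + 0.2·50 = 242
CE = (242)² = 58564

$58,564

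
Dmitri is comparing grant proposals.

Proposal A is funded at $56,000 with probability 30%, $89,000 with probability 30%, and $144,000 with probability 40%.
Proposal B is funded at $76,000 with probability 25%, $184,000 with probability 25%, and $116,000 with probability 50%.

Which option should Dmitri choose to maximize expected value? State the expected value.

Proposal A = 0.3 × 56000 + 0.3 × 89000 + 0.4 × 144000 = 16800 + 26700 + 57600 = 101100
Proposal B = 0.25 × 76000 + 0.25 × 184000 + 0.5 × 116000 = 19000 + 46000 + 58000 = 123000

Proposal B ($123,000)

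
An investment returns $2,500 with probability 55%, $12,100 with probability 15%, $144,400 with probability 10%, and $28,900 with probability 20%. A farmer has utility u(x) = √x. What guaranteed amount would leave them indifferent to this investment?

E[u] = 0.55·√2500 + 0.15·√12100 + 0.1·√144400 + 0.2·√28900 = 0.55·50 + 0.15·110 + 0.1·380 + 0.2·170 = 116
CE = (116)² = 13456

$13,456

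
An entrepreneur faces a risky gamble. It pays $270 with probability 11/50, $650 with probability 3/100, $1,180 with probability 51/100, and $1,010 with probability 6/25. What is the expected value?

EV = 11/50 × 270 + 3/100 × 650 + 51/100 × 1180 + 6/25 × 1010 = 59.4 + 19.5 + 601.8 + 242.4 = 923.1

$923.10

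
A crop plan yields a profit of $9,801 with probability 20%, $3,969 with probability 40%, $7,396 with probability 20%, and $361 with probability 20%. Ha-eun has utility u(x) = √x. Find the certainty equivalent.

$4,356

E[u] = 0.2·√9801 + 0.4·√3969 + 0.2·√7396 + 0.2·√361 = 0.2·99 + 0.4·63 + 0.2·86 + 0.2·19 = 66
CE = (66)² = 4356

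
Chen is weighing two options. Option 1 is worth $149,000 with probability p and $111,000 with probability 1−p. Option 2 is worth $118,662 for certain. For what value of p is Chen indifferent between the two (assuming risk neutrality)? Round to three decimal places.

p·149000 + (1−p)·111000 = 118662
38000p + 111000 = 118662
p = (118662 − 111000) / 38000

p = 0.202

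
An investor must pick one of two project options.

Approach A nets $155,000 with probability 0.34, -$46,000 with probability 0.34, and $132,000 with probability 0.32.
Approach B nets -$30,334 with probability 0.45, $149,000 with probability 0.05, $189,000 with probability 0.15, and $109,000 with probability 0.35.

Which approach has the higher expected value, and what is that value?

Approach A ($79,300)

Approach A = 0.34 × 155000 + 0.34 × (-46000) + 0.32 × 132000 = 52700 − 15640 + 42240 = 79300
Approach B = 0.45 × (-30334) + 0.05 × 149000 + 0.15 × 189000 + 0.35 × 109000 = -13650.3 + 7450 + 28350 + 38150 = 60299.7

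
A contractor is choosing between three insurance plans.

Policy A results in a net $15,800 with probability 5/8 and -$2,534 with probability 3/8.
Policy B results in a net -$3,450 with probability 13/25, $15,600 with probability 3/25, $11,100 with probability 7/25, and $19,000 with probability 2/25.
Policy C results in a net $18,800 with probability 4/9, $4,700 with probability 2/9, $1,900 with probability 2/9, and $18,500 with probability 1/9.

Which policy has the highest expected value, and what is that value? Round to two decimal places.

Policy A = 5/8 × 15800 + 3/8 × (-2534) = 9875 − 950.25 = 8924.75
Policy B = 13/25 × (-3450) + 3/25 × 15600 + 7/25 × 11100 + 2/25 × 19000 = -1794 + 1872 + 3108 + 1520 = 4706
Policy C = 4/9 × 18800 + 2/9 × 4700 + 2/9 × 1900 + 1/9 × 18500 = 8355.5556 + 1044.4444 + 422.2222 + 2055.5556 = 11877.7778

Policy C ($11,877.78)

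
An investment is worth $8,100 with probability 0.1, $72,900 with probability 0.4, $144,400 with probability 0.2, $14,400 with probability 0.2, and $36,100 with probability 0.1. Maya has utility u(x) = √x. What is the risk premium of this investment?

E[u] = 0.1·√8100 + 0.4·√72900 + 0.2·√144400 + 0.2·√14400 + 0.1·√36100 = 0.1·90 + 0.4·270 + 0.2·380 + 0.2·120 + 0.1·190 = 236
CE = (236)² = 55696
Risk premium = EV − CE = 65340 − 55696 = 9644

$9,644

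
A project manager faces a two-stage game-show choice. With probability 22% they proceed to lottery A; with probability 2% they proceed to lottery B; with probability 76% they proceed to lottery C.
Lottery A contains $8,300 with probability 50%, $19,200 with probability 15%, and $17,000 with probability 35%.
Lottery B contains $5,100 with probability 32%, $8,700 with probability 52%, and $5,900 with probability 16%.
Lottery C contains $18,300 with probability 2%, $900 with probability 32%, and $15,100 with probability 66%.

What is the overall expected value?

$11,068.80

EV(A) = 0.5 × 8300 + 0.15 × 19200 + 0.35 × 17000 = 4150 + 2880 + 5950 = 12980
EV(B) = 0.32 × 5100 + 0.52 × 8700 + 0.16 × 5900 = 1632 + 4524 + 944 = 7100
EV(C) = 0.02 × 18300 + 0.32 × 900 + 0.66 × 15100 = 366 + 288 + 9966 = 10620
Overall = 0.22 × 12980 + 0.02 × 7100 + 0.76 × 10620 = 2855.6 + 142 + 8071.2 = 11068.8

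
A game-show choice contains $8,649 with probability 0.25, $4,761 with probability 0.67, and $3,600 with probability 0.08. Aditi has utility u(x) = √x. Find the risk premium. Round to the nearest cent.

E[u] = 0.25·√8649 + 0.67·√4761 + 0.08·√3600 = 0.25·93 + 0.67·69 + 0.08·60 = 74.28
CE = (74.28)² = 5517.5184
Risk premium = EV − CE = 5640.12 − 5517.5184 = 122.6016

$122.60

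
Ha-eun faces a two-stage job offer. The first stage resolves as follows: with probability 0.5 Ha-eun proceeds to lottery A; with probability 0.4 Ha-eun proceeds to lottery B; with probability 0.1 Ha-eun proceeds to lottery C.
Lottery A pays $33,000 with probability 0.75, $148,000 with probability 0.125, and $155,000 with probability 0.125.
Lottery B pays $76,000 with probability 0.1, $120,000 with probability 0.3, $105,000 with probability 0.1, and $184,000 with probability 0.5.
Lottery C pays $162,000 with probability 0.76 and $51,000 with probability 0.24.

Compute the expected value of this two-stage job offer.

$103,288.50

EV(A) = 0.75 × 33000 + 0.125 × 148000 + 0.125 × 155000 = 24750 + 18500 + 19375 = 62625
EV(B) = 0.1 × 76000 + 0.3 × 120000 + 0.1 × 105000 + 0.5 × 184000 = 7600 + 36000 + 10500 + 92000 = 146100
EV(C) = 0.76 × 162000 + 0.24 × 51000 = 123120 + 12240 = 135360
Overall = 0.5 × 62625 + 0.4 × 146100 + 0.1 × 135360 = 31312.5 + 58440 + 13536 = 103288.5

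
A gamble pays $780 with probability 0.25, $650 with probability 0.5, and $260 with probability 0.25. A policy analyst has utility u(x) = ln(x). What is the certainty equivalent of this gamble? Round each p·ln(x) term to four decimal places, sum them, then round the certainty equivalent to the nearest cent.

$541.04

E[u] = 0.25·ln(780) + 0.5·ln(650) + 0.25·ln(260) = 1.6648 + 3.2385 + 1.3902 = 6.2935
CE = e^6.2935 ≈ 541.04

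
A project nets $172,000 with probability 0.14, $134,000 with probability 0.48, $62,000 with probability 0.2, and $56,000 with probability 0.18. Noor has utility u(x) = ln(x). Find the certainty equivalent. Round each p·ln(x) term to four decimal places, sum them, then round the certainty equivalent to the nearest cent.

$101,661.10

E[u] = 0.14·ln(172000) + 0.48·ln(134000) + 0.2·ln(62000) + 0.18·ln(56000) = 1.6877 + 5.6667 + 2.2070 + 1.9680 = 11.5294
CE = e^11.5294 ≈ 101661.10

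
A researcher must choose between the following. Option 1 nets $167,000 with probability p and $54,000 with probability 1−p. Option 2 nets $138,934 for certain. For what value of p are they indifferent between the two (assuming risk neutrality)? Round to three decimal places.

p = 0.752

p·167000 + (1−p)·54000 = 138934
113000p + 54000 = 138934
p = (138934 − 54000) / 113000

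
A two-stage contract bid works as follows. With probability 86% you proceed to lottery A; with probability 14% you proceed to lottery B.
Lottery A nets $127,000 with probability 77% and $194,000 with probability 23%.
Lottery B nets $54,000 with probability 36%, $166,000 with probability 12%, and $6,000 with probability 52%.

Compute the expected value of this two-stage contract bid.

EV(A) = 0.77 × 127000 + 0.23 × 194000 = 97790 + 44620 = 142410
EV(B) = 0.36 × 54000 + 0.12 × 166000 + 0.52 × 6000 = 19440 + 19920 + 3120 = 42480
Overall = 0.86 × 142410 + 0.14 × 42480 = 122472.6 + 5947.2 = 128419.8

$128,419.80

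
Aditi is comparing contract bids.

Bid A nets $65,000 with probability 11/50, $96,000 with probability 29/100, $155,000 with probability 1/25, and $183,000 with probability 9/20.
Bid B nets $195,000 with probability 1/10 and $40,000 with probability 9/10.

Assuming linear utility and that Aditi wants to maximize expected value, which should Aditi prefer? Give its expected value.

Bid A ($130,690)

Bid A = 11/50 × 65000 + 29/100 × 96000 + 1/25 × 155000 + 9/20 × 183000 = 14300 + 27840 + 6200 + 82350 = 130690
Bid B = 1/10 × 195000 + 9/10 × 40000 = 19500 + 36000 = 55500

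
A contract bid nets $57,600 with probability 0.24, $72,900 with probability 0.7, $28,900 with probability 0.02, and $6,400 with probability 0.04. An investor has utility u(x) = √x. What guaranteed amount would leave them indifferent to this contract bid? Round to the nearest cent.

$64,110.24

E[u] = 0.24·√57600 + 0.7·√72900 + 0.02·√28900 + 0.04·√6400 = 0.24·240 + 0.7·270 + 0.02·170 + 0.04·80 = 253.2
CE = (253.2)² = 64110.24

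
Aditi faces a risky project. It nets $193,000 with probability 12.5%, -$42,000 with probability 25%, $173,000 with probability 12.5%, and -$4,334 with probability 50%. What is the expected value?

EV = 0.125 × 193000 + 0.25 × (-42000) + 0.125 × 173000 + 0.5 × (-4334) = 24125 − 10500 + 21625 − 2167 = 33083

$33,083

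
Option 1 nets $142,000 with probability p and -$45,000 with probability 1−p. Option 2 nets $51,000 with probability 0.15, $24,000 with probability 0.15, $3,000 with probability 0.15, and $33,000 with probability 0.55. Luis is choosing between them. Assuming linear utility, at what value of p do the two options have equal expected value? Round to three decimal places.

p = 0.400

EV(Option 2) = 0.15 × 51000 + 0.15 × 24000 + 0.15 × 3000 + 0.55 × 33000 = 7650 + 3600 + 450 + 18150 = 29850
p·142000 + (1−p)·(-45000) = 29850
187000p − 45000 = 29850
p = (29850 + 45000) / 187000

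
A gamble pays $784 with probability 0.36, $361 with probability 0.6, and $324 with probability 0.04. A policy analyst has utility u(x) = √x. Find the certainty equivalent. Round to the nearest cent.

$492.84

E[u] = 0.36·√784 + 0.6·√361 + 0.04·√324 = 0.36·28 + 0.6·19 + 0.04·18 = 22.2
CE = (22.2)² = 492.84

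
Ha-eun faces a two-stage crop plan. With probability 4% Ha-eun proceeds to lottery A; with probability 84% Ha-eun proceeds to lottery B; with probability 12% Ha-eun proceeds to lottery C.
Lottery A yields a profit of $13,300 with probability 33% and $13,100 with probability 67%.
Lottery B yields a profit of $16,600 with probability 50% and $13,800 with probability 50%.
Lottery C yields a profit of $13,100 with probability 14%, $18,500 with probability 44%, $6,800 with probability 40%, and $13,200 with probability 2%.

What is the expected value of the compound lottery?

$14,849.60

EV(A) = 0.33 × 13300 + 0.67 × 13100 = 4389 + 8777 = 13166
EV(B) = 0.5 × 16600 + 0.5 × 13800 = 8300 + 6900 = 15200
EV(C) = 0.14 × 13100 + 0.44 × 18500 + 0.4 × 6800 + 0.02 × 13200 = 1834 + 8140 + 2720 + 264 = 12958
Overall = 0.04 × 13166 + 0.84 × 15200 + 0.12 × 12958 = 526.64 + 12768 + 1554.96 = 14849.6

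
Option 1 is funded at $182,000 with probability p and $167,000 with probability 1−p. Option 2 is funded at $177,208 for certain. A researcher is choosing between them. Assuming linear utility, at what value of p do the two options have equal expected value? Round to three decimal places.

p = 0.681

p·182000 + (1−p)·167000 = 177208
15000p + 167000 = 177208
p = (177208 − 167000) / 15000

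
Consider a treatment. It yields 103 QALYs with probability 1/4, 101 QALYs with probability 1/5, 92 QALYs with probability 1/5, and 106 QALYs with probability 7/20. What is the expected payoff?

EV = 1/4 × 103 + 1/5 × 101 + 1/5 × 92 + 7/20 × 106 = 25.75 + 20.2 + 18.4 + 37.1 = 101.45

101.45 QALYs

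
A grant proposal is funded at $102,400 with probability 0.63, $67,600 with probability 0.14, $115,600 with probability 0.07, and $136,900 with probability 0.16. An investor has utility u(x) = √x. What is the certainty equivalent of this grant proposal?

E[u] = 0.63·√102400 + 0.14·√67600 + 0.07·√115600 + 0.16·√136900 = 0.63·320 + 0.14·260 + 0.07·340 + 0.16·370 = 321
CE = (321)² = 103041

$103,041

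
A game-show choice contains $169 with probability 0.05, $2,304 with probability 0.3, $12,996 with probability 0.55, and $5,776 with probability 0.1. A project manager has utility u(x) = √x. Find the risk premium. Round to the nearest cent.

E[u] = 0.05·√169 + 0.3·√2304 + 0.55·√12996 + 0.1·√5776 = 0.05·13 + 0.3·48 + 0.55·114 + 0.1·76 = 85.35
CE = (85.35)² = 7284.6225
Risk premium = EV − CE = 8425.05 − 7284.6225 = 1140.4275

$1,140.43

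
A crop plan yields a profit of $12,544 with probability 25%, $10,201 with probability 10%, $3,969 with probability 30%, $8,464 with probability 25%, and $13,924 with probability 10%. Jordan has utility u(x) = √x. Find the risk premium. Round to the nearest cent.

E[u] = 0.25·√12544 + 0.1·√10201 + 0.3·√3969 + 0.25·√8464 + 0.1·√13924 = 0.25·112 + 0.1·101 + 0.3·63 + 0.25·92 + 0.1·118 = 91.8
CE = (91.8)² = 8427.24
Risk premium = EV − CE = 8855.2 − 8427.24 = 427.96

$427.96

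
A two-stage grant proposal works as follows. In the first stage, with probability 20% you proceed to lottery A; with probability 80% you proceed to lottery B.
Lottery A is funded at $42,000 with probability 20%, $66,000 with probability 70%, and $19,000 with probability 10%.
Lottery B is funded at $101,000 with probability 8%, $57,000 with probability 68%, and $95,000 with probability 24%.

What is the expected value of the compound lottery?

$67,012

EV(A) = 0.2 × 42000 + 0.7 × 66000 + 0.1 × 19000 = 8400 + 46200 + 1900 = 56500
EV(B) = 0.08 × 101000 + 0.68 × 57000 + 0.24 × 95000 = 8080 + 38760 + 22800 = 69640
Overall = 0.2 × 56500 + 0.8 × 69640 = 11300 + 55712 = 67012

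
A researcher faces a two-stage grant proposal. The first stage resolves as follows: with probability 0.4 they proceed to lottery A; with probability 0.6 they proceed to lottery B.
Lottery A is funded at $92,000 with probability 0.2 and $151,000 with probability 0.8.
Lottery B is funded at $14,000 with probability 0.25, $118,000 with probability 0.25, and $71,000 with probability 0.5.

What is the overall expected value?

EV(A) = 0.2 × 92000 + 0.8 × 151000 = 18400 + 120800 = 139200
EV(B) = 0.25 × 14000 + 0.25 × 118000 + 0.5 × 71000 = 3500 + 29500 + 35500 = 68500
Overall = 0.4 × 139200 + 0.6 × 68500 = 55680 + 41100 = 96780

$96,780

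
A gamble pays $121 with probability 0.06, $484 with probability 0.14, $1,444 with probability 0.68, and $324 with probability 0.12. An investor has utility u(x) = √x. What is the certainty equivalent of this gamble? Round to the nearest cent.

E[u] = 0.06·√121 + 0.14·√484 + 0.68·√1444 + 0.12·√324 = 0.06·11 + 0.14·22 + 0.68·38 + 0.12·18 = 31.74
CE = (31.74)² = 1007.4276

$1,007.43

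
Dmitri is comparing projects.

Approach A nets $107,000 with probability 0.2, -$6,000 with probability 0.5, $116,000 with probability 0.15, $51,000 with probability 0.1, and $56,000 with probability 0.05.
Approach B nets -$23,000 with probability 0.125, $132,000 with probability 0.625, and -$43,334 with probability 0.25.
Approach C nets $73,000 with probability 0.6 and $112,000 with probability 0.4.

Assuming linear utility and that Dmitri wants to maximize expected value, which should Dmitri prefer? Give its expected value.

Approach C ($88,600)

Approach A = 0.2 × 107000 + 0.5 × (-6000) + 0.15 × 116000 + 0.1 × 51000 + 0.05 × 56000 = 21400 − 3000 + 17400 + 5100 + 2800 = 43700
Approach B = 0.125 × (-23000) + 0.625 × 132000 + 0.25 × (-43334) = -2875 + 82500 − 10833.5 = 68791.5
Approach C = 0.6 × 73000 + 0.4 × 112000 = 43800 + 44800 = 88600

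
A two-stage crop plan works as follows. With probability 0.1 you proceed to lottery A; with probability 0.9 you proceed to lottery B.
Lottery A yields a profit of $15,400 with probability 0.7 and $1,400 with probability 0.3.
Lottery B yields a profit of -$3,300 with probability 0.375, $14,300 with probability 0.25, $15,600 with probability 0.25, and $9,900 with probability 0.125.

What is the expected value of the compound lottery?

$7,847.50

EV(A) = 0.7 × 15400 + 0.3 × 1400 = 10780 + 420 = 11200
EV(B) = 0.375 × (-3300) + 0.25 × 14300 + 0.25 × 15600 + 0.125 × 9900 = -1237.5 + 3575 + 3900 + 1237.5 = 7475
Overall = 0.1 × 11200 + 0.9 × 7475 = 1120 + 6727.5 = 7847.5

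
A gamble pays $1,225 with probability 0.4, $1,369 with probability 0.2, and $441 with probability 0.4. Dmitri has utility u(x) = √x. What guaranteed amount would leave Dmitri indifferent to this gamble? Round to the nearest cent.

$888.04

E[u] = 0.4·√1225 + 0.2·√1369 + 0.4·√441 = 0.4·35 + 0.2·37 + 0.4·21 = 29.8
CE = (29.8)² = 888.04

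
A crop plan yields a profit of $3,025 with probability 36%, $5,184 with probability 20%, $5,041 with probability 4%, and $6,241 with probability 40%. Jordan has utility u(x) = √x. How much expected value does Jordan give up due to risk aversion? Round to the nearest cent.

$112.39

E[u] = 0.36·√3025 + 0.2·√5184 + 0.04·√5041 + 0.4·√6241 = 0.36·55 + 0.2·72 + 0.04·71 + 0.4·79 = 68.64
CE = (68.64)² = 4711.4496
Risk premium = EV − CE = 4823.84 − 4711.4496 = 112.3904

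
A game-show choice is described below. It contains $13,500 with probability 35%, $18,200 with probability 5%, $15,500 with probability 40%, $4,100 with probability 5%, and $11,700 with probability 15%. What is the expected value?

$13,795

EV = 0.35 × 13500 + 0.05 × 18200 + 0.4 × 15500 + 0.05 × 4100 + 0.15 × 11700 = 4725 + 910 + 6200 + 205 + 1755 = 13795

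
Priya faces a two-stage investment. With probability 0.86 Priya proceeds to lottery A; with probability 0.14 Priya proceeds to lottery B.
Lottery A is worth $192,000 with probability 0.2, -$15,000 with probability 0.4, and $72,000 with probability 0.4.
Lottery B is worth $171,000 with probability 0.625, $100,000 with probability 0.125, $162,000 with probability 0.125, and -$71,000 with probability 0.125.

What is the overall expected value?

$70,937

EV(A) = 0.2 × 192000 + 0.4 × (-15000) + 0.4 × 72000 = 38400 − 6000 + 28800 = 61200
EV(B) = 0.625 × 171000 + 0.125 × 100000 + 0.125 × 162000 + 0.125 × (-71000) = 106875 + 12500 + 20250 − 8875 = 130750
Overall = 0.86 × 61200 + 0.14 × 130750 = 52632 + 18305 = 70937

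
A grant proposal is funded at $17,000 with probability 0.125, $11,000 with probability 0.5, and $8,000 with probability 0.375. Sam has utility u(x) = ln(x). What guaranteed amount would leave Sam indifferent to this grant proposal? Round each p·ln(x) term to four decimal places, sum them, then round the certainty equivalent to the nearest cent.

$10,307.22

E[u] = 0.125·ln(17000) + 0.5·ln(11000) + 0.375·ln(8000) = 1.2176 + 4.6528 + 3.3702 = 9.2406
CE = e^9.2406 ≈ 10307.22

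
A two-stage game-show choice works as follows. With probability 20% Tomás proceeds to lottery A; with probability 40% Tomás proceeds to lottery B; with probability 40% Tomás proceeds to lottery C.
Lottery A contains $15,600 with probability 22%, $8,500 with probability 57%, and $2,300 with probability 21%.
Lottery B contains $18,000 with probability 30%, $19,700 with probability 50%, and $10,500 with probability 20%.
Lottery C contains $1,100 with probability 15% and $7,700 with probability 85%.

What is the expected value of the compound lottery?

$11,376

EV(A) = 0.22 × 15600 + 0.57 × 8500 + 0.21 × 2300 = 3432 + 4845 + 483 = 8760
EV(B) = 0.3 × 18000 + 0.5 × 19700 + 0.2 × 10500 = 5400 + 9850 + 2100 = 17350
EV(C) = 0.15 × 1100 + 0.85 × 7700 = 165 + 6545 = 6710
Overall = 0.2 × 8760 + 0.4 × 17350 + 0.4 × 6710 = 1752 + 6940 + 2684 = 11376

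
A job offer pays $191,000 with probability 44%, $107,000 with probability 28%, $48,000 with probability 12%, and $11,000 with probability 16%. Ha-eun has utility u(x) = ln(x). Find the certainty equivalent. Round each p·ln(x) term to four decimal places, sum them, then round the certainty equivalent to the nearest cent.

E[u] = 0.44·ln(191000) + 0.28·ln(107000) + 0.12·ln(48000) + 0.16·ln(11000) = 5.3504 + 3.2426 + 1.2935 + 1.4889 = 11.3754
CE = e^11.3754 ≈ 87151.22

$87,151.22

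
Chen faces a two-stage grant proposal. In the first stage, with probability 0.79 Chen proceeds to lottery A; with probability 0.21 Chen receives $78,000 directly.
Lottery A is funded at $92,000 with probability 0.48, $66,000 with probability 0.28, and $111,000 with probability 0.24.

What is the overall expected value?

EV(A) = 0.48 × 92000 + 0.28 × 66000 + 0.24 × 111000 = 44160 + 18480 + 26640 = 89280
Branch B: 78000 (certain)
Overall = 0.79 × 89280 + 0.21 × 78000 = 70531.2 + 16380 = 86911.2

$86,911.20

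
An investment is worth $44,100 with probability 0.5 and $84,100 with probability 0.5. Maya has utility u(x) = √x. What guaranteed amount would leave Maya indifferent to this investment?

E[u] = 0.5·√44100 + 0.5·√84100 = 0.5·210 + 0.5·290 = 250
CE = (250)² = 62500

$62,500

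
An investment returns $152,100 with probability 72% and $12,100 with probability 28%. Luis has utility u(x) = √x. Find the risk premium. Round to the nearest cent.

$15,805.44

E[u] = 0.72·√152100 + 0.28·√12100 = 0.72·390 + 0.28·110 = 311.6
CE = (311.6)² = 97094.56
Risk premium = EV − CE = 112900 − 97094.56 = 15805.44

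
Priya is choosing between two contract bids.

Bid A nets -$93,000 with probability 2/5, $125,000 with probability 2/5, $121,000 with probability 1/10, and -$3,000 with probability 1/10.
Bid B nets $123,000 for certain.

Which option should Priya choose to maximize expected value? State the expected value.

Bid A = 2/5 × (-93000) + 2/5 × 125000 + 1/10 × 121000 + 1/10 × (-3000) = -37200 + 50000 + 12100 − 300 = 24600
Bid B: 123000 (certain)

Bid B ($123,000)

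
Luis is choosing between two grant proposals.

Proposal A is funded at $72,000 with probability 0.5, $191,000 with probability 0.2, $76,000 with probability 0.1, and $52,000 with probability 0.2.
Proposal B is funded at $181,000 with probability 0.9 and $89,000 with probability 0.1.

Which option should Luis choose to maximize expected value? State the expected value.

Proposal B ($171,800)

Proposal A = 0.5 × 72000 + 0.2 × 191000 + 0.1 × 76000 + 0.2 × 52000 = 36000 + 38200 + 7600 + 10400 = 92200
Proposal B = 0.9 × 181000 + 0.1 × 89000 = 162900 + 8900 = 171800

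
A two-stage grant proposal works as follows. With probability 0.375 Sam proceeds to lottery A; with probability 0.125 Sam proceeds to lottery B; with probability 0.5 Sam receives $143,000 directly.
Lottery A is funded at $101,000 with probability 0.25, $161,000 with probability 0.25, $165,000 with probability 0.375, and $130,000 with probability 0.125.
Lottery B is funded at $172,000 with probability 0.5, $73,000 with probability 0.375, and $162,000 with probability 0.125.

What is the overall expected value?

EV(A) = 0.25 × 101000 + 0.25 × 161000 + 0.375 × 165000 + 0.125 × 130000 = 25250 + 40250 + 61875 + 16250 = 143625
EV(B) = 0.5 × 172000 + 0.375 × 73000 + 0.125 × 162000 = 86000 + 27375 + 20250 = 133625
Branch C: 143000 (certain)
Overall = 0.375 × 143625 + 0.125 × 133625 + 0.5 × 143000 = 53859.375 + 16703.125 + 71500 = 142062.5

$142,062.50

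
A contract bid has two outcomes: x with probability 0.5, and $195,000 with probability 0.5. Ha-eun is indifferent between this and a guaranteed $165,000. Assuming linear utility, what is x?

x = $135,000

0.5·x + 0.5·195000 = 165000
0.5·x = 165000 − 97500 = 67500
x = 67500 / 0.5 = 135000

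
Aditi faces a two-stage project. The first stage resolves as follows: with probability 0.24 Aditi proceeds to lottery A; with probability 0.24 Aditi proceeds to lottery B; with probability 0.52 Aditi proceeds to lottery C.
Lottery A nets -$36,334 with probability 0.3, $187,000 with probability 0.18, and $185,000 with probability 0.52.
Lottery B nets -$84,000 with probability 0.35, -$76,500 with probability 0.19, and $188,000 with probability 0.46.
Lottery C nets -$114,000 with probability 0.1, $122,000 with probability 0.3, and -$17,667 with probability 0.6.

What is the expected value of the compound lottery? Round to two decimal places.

$46,353.05

EV(A) = 0.3 × (-36334) + 0.18 × 187000 + 0.52 × 185000 = -10900.2 + 33660 + 96200 = 118959.8
EV(B) = 0.35 × (-84000) + 0.19 × (-76500) + 0.46 × 188000 = -29400 − 14535 + 86480 = 42545
EV(C) = 0.1 × (-114000) + 0.3 × 122000 + 0.6 × (-17667) = -11400 + 36600 − 10600.2 = 14599.8
Overall = 0.24 × 118959.8 + 0.24 × 42545 + 0.52 × 14599.8 = 28550.352 + 10210.8 + 7591.896 = 46353.048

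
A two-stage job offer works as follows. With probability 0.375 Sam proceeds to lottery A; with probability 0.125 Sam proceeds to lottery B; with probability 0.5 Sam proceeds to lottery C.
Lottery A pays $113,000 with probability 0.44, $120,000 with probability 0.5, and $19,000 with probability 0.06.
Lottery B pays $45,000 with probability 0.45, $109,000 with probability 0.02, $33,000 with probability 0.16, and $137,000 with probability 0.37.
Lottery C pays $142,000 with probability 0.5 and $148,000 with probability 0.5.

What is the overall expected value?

$123,872.50

EV(A) = 0.44 × 113000 + 0.5 × 120000 + 0.06 × 19000 = 49720 + 60000 + 1140 = 110860
EV(B) = 0.45 × 45000 + 0.02 × 109000 + 0.16 × 33000 + 0.37 × 137000 = 20250 + 2180 + 5280 + 50690 = 78400
EV(C) = 0.5 × 142000 + 0.5 × 148000 = 71000 + 74000 = 145000
Overall = 0.375 × 110860 + 0.125 × 78400 + 0.5 × 145000 = 41572.5 + 9800 + 72500 = 123872.5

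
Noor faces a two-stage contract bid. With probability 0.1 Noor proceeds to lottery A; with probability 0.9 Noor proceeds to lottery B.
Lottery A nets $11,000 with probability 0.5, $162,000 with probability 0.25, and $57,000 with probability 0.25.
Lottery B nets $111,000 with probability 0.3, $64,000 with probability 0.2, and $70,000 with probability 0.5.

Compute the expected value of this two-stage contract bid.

EV(A) = 0.5 × 11000 + 0.25 × 162000 + 0.25 × 57000 = 5500 + 40500 + 14250 = 60250
EV(B) = 0.3 × 111000 + 0.2 × 64000 + 0.5 × 70000 = 33300 + 12800 + 35000 = 81100
Overall = 0.1 × 60250 + 0.9 × 81100 = 6025 + 72990 = 79015

$79,015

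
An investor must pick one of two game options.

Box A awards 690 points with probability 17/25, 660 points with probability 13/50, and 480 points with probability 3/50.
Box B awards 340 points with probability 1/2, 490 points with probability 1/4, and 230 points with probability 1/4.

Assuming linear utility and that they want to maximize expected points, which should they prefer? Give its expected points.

Box A = 17/25 × 690 + 13/50 × 660 + 3/50 × 480 = 469.2 + 171.6 + 28.8 = 669.6
Box B = 1/2 × 340 + 1/4 × 490 + 1/4 × 230 = 170 + 122.5 + 57.5 = 350

Box A (669.6 points)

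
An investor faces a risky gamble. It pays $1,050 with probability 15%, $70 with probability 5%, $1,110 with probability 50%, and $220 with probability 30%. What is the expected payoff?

$782

EV = 0.15 × 1050 + 0.05 × 70 + 0.5 × 1110 + 0.3 × 220 = 157.5 + 3.5 + 555 + 66 = 782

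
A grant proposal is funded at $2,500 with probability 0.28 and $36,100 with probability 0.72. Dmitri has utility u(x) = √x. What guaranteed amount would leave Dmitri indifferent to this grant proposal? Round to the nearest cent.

E[u] = 0.28·√2500 + 0.72·√36100 = 0.28·50 + 0.72·190 = 150.8
CE = (150.8)² = 22740.64

$22,740.64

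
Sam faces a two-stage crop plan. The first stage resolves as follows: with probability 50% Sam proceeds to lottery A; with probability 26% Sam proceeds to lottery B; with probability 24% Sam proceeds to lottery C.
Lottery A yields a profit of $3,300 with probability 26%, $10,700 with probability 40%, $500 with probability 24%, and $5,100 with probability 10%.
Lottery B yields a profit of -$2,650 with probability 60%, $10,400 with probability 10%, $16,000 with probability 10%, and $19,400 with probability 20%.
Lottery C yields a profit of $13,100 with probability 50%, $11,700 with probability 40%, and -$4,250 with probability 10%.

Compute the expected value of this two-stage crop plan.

$6,759

EV(A) = 0.26 × 3300 + 0.4 × 10700 + 0.24 × 500 + 0.1 × 5100 = 858 + 4280 + 120 + 510 = 5768
EV(B) = 0.6 × (-2650) + 0.1 × 10400 + 0.1 × 16000 + 0.2 × 19400 = -1590 + 1040 + 1600 + 3880 = 4930
EV(C) = 0.5 × 13100 + 0.4 × 11700 + 0.1 × (-4250) = 6550 + 4680 − 425 = 10805
Overall = 0.5 × 5768 + 0.26 × 4930 + 0.24 × 10805 = 2884 + 1281.8 + 2593.2 = 6759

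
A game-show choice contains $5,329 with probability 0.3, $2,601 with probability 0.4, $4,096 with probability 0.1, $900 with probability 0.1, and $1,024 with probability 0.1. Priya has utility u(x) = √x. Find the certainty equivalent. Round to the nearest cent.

E[u] = 0.3·√5329 + 0.4·√2601 + 0.1·√4096 + 0.1·√900 + 0.1·√1024 = 0.3·73 + 0.4·51 + 0.1·64 + 0.1·30 + 0.1·32 = 54.9
CE = (54.9)² = 3014.01

$3,014.01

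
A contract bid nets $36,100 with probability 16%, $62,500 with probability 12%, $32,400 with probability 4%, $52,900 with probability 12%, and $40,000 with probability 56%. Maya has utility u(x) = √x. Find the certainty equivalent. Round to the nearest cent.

$42,931.84

E[u] = 0.16·√36100 + 0.12·√62500 + 0.04·√32400 + 0.12·√52900 + 0.56·√40000 = 0.16·190 + 0.12·250 + 0.04·180 + 0.12·230 + 0.56·200 = 207.2
CE = (207.2)² = 42931.84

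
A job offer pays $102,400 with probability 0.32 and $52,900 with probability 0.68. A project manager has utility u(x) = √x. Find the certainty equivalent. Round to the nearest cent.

E[u] = 0.32·√102400 + 0.68·√52900 = 0.32·320 + 0.68·230 = 258.8
CE = (258.8)² = 66977.44

$66,977.44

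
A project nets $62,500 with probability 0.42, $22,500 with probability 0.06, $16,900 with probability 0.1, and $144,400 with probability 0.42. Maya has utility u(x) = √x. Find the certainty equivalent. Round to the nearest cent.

E[u] = 0.42·√62500 + 0.06·√22500 + 0.1·√16900 + 0.42·√144400 = 0.42·250 + 0.06·150 + 0.1·130 + 0.42·380 = 286.6
CE = (286.6)² = 82139.56

$82,139.56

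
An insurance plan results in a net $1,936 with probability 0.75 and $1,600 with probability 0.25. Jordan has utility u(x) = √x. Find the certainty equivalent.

$1,849

E[u] = 0.75·√1936 + 0.25·√1600 = 0.75·44 + 0.25·40 = 43
CE = (43)² = 1849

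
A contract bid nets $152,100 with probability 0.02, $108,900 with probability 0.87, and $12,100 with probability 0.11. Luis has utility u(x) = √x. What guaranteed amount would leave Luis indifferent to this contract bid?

$94,249

E[u] = 0.02·√152100 + 0.87·√108900 + 0.11·√12100 = 0.02·390 + 0.87·330 + 0.11·110 = 307
CE = (307)² = 94249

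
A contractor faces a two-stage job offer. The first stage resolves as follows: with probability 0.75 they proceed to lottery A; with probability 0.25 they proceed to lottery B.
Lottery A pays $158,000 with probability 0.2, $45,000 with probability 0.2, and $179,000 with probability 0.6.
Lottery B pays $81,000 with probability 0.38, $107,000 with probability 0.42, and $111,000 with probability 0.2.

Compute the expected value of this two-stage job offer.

$135,480

EV(A) = 0.2 × 158000 + 0.2 × 45000 + 0.6 × 179000 = 31600 + 9000 + 107400 = 148000
EV(B) = 0.38 × 81000 + 0.42 × 107000 + 0.2 × 111000 = 30780 + 44940 + 22200 = 97920
Overall = 0.75 × 148000 + 0.25 × 97920 = 111000 + 24480 = 135480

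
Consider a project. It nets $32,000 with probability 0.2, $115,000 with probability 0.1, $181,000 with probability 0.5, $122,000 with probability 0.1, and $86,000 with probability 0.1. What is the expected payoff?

$129,200

EV = 0.2 × 32000 + 0.1 × 115000 + 0.5 × 181000 + 0.1 × 122000 + 0.1 × 86000 = 6400 + 11500 + 90500 + 12200 + 8600 = 129200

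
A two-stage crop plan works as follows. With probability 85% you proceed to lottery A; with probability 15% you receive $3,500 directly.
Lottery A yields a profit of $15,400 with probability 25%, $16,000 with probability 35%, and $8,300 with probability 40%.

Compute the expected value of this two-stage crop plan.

$11,379.50

EV(A) = 0.25 × 15400 + 0.35 × 16000 + 0.4 × 8300 = 3850 + 5600 + 3320 = 12770
Branch B: 3500 (certain)
Overall = 0.85 × 12770 + 0.15 × 3500 = 10854.5 + 525 = 11379.5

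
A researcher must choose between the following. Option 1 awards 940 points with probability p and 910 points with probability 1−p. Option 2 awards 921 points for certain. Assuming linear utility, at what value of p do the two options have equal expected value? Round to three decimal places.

p = 0.367

p·940 + (1−p)·910 = 921
30p + 910 = 921
p = (921 − 910) / 30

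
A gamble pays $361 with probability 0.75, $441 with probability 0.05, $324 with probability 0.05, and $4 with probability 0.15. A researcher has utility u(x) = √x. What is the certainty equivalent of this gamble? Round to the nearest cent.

$272.25

E[u] = 0.75·√361 + 0.05·√441 + 0.05·√324 + 0.15·√4 = 0.75·19 + 0.05·21 + 0.05·18 + 0.15·2 = 16.5
CE = (16.5)² = 272.25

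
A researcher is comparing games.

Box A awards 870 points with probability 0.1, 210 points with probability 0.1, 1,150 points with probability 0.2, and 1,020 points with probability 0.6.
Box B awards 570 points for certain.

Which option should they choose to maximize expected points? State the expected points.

Box A (950 points)

Box A = 0.1 × 870 + 0.1 × 210 + 0.2 × 1150 + 0.6 × 1020 = 87 + 21 + 230 + 612 = 950
Box B: 570 (certain)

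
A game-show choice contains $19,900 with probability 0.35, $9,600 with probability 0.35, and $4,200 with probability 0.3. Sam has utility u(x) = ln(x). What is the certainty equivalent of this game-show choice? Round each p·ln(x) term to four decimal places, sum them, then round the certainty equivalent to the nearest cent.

E[u] = 0.35·ln(19900) + 0.35·ln(9600) + 0.3·ln(4200) = 3.4645 + 3.2093 + 2.5029 = 9.1767
CE = e^9.1767 ≈ 9669.19

$9,669.19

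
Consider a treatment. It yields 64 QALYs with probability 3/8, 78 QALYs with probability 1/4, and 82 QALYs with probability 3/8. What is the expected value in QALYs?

74.25 QALYs

EV = 3/8 × 64 + 1/4 × 78 + 3/8 × 82 = 24 + 19.5 + 30.75 = 74.25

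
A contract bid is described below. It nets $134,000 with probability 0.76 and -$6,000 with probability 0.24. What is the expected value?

EV = 0.76 × 134000 + 0.24 × (-6000) = 101840 − 1440 = 100400

$100,400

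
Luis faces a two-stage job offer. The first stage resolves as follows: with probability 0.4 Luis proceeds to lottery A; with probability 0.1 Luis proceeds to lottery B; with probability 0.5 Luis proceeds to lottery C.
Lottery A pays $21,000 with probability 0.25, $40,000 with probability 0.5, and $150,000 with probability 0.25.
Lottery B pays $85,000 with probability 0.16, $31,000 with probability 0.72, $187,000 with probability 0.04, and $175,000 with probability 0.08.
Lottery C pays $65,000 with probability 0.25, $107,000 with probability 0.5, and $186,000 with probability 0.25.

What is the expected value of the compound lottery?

EV(A) = 0.25 × 21000 + 0.5 × 40000 + 0.25 × 150000 = 5250 + 20000 + 37500 = 62750
EV(B) = 0.16 × 85000 + 0.72 × 31000 + 0.04 × 187000 + 0.08 × 175000 = 13600 + 22320 + 7480 + 14000 = 57400
EV(C) = 0.25 × 65000 + 0.5 × 107000 + 0.25 × 186000 = 16250 + 53500 + 46500 = 116250
Overall = 0.4 × 62750 + 0.1 × 57400 + 0.5 × 116250 = 25100 + 5740 + 58125 = 88965

$88,965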